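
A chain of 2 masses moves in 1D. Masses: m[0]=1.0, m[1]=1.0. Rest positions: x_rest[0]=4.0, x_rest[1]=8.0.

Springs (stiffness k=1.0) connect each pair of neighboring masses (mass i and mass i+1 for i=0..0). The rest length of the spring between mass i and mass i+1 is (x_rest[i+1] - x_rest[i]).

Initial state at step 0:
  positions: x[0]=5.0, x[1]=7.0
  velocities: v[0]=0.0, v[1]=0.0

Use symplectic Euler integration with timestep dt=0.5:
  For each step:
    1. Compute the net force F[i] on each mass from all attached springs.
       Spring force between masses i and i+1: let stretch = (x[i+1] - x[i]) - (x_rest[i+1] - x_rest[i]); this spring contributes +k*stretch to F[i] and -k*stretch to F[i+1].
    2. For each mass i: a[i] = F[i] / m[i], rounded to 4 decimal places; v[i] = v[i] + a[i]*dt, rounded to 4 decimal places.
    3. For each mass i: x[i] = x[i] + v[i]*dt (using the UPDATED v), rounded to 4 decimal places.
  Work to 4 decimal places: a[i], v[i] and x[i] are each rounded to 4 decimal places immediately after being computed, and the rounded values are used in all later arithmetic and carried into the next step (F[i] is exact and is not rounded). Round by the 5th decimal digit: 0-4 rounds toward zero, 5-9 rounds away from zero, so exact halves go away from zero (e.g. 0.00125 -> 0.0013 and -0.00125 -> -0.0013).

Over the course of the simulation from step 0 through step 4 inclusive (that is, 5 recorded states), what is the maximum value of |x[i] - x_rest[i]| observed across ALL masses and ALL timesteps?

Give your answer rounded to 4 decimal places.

Step 0: x=[5.0000 7.0000] v=[0.0000 0.0000]
Step 1: x=[4.5000 7.5000] v=[-1.0000 1.0000]
Step 2: x=[3.7500 8.2500] v=[-1.5000 1.5000]
Step 3: x=[3.1250 8.8750] v=[-1.2500 1.2500]
Step 4: x=[2.9375 9.0625] v=[-0.3750 0.3750]
Max displacement = 1.0625

Answer: 1.0625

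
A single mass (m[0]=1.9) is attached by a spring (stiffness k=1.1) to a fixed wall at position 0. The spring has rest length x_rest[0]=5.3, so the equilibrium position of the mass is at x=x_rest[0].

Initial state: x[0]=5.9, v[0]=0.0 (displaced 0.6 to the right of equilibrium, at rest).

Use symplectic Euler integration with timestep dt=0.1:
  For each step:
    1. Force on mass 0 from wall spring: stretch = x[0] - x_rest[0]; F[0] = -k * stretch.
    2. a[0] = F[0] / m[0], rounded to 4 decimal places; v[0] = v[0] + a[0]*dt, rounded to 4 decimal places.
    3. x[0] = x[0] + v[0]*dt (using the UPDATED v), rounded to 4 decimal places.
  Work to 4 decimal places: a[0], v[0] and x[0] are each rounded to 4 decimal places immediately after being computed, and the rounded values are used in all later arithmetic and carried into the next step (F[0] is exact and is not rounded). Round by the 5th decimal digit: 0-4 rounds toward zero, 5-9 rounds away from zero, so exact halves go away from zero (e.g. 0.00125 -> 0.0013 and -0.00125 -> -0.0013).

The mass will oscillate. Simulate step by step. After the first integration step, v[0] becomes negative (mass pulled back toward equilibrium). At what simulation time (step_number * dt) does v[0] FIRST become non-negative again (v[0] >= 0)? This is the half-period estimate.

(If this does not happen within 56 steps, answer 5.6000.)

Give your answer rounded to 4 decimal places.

Step 0: x=[5.9000] v=[0.0000]
Step 1: x=[5.8965] v=[-0.0347]
Step 2: x=[5.8896] v=[-0.0692]
Step 3: x=[5.8793] v=[-0.1033]
Step 4: x=[5.8656] v=[-0.1368]
Step 5: x=[5.8486] v=[-0.1696]
Step 6: x=[5.8285] v=[-0.2014]
Step 7: x=[5.8053] v=[-0.2320]
Step 8: x=[5.7792] v=[-0.2613]
Step 9: x=[5.7503] v=[-0.2890]
Step 10: x=[5.7188] v=[-0.3151]
Step 11: x=[5.6849] v=[-0.3394]
Step 12: x=[5.6487] v=[-0.3617]
Step 13: x=[5.6105] v=[-0.3819]
Step 14: x=[5.5705] v=[-0.3999]
Step 15: x=[5.5289] v=[-0.4156]
Step 16: x=[5.4860] v=[-0.4289]
Step 17: x=[5.4420] v=[-0.4397]
Step 18: x=[5.3972] v=[-0.4479]
Step 19: x=[5.3519] v=[-0.4535]
Step 20: x=[5.3063] v=[-0.4565]
Step 21: x=[5.2606] v=[-0.4569]
Step 22: x=[5.2151] v=[-0.4546]
Step 23: x=[5.1701] v=[-0.4497]
Step 24: x=[5.1259] v=[-0.4422]
Step 25: x=[5.0827] v=[-0.4321]
Step 26: x=[5.0408] v=[-0.4195]
Step 27: x=[5.0004] v=[-0.4045]
Step 28: x=[4.9617] v=[-0.3872]
Step 29: x=[4.9249] v=[-0.3676]
Step 30: x=[4.8903] v=[-0.3459]
Step 31: x=[4.8581] v=[-0.3222]
Step 32: x=[4.8284] v=[-0.2966]
Step 33: x=[4.8015] v=[-0.2693]
Step 34: x=[4.7775] v=[-0.2404]
Step 35: x=[4.7565] v=[-0.2102]
Step 36: x=[4.7386] v=[-0.1787]
Step 37: x=[4.7240] v=[-0.1462]
Step 38: x=[4.7127] v=[-0.1129]
Step 39: x=[4.7048] v=[-0.0789]
Step 40: x=[4.7004] v=[-0.0444]
Step 41: x=[4.6994] v=[-0.0097]
Step 42: x=[4.7019] v=[0.0251]
First v>=0 after going negative at step 42, time=4.2000

Answer: 4.2000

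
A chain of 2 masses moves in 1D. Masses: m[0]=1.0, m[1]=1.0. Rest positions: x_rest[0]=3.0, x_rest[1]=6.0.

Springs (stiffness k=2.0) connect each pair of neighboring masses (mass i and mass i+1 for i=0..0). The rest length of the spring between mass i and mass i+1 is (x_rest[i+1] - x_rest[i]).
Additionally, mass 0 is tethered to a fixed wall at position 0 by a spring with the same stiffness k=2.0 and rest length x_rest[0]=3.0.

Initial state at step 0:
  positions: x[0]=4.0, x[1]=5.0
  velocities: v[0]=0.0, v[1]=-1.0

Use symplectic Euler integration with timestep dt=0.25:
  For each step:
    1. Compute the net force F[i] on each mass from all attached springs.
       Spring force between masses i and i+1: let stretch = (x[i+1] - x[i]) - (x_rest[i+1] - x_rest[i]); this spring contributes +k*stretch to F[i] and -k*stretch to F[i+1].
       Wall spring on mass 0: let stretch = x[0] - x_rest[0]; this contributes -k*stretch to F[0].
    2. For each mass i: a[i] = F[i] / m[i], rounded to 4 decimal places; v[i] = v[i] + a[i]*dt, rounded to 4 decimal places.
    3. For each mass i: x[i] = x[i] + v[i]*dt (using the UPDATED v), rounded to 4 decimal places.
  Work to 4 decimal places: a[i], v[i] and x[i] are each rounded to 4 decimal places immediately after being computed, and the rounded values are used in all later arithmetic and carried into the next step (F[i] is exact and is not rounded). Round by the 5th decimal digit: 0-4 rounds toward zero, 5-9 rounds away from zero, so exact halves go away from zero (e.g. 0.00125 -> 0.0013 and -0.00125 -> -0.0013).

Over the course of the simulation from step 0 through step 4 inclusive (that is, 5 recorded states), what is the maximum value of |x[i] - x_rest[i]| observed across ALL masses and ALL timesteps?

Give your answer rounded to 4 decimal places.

Answer: 1.3948

Derivation:
Step 0: x=[4.0000 5.0000] v=[0.0000 -1.0000]
Step 1: x=[3.6250 5.0000] v=[-1.5000 0.0000]
Step 2: x=[2.9688 5.2031] v=[-2.6250 0.8125]
Step 3: x=[2.2207 5.5020] v=[-2.9923 1.1954]
Step 4: x=[1.6052 5.7657] v=[-2.4620 1.0548]
Max displacement = 1.3948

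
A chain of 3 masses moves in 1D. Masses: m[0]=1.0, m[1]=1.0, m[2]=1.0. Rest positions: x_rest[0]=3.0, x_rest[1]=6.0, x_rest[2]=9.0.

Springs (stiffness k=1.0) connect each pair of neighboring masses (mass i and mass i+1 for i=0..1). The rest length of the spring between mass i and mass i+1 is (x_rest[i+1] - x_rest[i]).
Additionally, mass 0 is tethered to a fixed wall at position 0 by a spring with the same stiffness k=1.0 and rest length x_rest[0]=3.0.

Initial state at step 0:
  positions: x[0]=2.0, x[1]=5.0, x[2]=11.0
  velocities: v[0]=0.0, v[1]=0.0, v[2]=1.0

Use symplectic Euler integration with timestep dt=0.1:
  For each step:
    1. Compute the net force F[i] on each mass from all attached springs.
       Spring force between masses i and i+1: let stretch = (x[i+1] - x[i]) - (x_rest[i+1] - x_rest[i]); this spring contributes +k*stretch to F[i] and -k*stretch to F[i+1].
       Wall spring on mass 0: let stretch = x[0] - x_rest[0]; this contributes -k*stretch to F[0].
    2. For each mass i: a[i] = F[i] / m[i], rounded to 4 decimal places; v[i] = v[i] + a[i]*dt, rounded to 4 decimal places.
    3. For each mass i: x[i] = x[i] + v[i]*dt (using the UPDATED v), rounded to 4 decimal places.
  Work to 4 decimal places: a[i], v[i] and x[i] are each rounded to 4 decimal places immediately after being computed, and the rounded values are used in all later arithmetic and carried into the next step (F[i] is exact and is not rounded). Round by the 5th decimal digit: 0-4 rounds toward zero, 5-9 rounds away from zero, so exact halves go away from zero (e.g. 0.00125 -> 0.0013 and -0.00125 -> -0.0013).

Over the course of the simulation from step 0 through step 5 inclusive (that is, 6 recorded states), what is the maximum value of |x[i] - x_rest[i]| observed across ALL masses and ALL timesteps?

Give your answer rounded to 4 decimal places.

Step 0: x=[2.0000 5.0000 11.0000] v=[0.0000 0.0000 1.0000]
Step 1: x=[2.0100 5.0300 11.0700] v=[0.1000 0.3000 0.7000]
Step 2: x=[2.0301 5.0902 11.1096] v=[0.2010 0.6020 0.3960]
Step 3: x=[2.0605 5.1800 11.1190] v=[0.3040 0.8979 0.0941]
Step 4: x=[2.1015 5.2980 11.0990] v=[0.4099 1.1799 -0.1998]
Step 5: x=[2.1534 5.4420 11.0510] v=[0.5194 1.4404 -0.4799]
Max displacement = 2.1190

Answer: 2.1190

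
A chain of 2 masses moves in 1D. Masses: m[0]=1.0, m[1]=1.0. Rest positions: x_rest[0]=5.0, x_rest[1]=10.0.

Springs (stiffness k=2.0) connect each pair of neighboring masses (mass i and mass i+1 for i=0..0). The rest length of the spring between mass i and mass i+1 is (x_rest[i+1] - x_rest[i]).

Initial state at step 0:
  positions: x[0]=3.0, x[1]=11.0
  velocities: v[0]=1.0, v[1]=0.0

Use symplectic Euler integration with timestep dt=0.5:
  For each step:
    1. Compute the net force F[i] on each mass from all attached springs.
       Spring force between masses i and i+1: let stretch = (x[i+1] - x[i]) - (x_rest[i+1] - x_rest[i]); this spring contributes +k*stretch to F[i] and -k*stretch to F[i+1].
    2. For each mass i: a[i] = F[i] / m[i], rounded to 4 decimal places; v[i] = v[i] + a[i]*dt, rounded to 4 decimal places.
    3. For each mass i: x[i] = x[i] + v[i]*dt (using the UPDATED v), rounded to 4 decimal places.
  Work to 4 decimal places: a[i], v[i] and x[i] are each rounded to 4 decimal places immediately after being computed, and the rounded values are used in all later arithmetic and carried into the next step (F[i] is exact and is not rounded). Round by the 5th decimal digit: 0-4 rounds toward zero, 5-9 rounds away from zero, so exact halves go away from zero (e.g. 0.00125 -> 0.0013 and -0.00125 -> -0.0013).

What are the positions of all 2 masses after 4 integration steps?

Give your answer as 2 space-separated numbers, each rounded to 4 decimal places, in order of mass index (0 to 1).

Step 0: x=[3.0000 11.0000] v=[1.0000 0.0000]
Step 1: x=[5.0000 9.5000] v=[4.0000 -3.0000]
Step 2: x=[6.7500 8.2500] v=[3.5000 -2.5000]
Step 3: x=[6.7500 8.7500] v=[0.0000 1.0000]
Step 4: x=[5.2500 10.7500] v=[-3.0000 4.0000]

Answer: 5.2500 10.7500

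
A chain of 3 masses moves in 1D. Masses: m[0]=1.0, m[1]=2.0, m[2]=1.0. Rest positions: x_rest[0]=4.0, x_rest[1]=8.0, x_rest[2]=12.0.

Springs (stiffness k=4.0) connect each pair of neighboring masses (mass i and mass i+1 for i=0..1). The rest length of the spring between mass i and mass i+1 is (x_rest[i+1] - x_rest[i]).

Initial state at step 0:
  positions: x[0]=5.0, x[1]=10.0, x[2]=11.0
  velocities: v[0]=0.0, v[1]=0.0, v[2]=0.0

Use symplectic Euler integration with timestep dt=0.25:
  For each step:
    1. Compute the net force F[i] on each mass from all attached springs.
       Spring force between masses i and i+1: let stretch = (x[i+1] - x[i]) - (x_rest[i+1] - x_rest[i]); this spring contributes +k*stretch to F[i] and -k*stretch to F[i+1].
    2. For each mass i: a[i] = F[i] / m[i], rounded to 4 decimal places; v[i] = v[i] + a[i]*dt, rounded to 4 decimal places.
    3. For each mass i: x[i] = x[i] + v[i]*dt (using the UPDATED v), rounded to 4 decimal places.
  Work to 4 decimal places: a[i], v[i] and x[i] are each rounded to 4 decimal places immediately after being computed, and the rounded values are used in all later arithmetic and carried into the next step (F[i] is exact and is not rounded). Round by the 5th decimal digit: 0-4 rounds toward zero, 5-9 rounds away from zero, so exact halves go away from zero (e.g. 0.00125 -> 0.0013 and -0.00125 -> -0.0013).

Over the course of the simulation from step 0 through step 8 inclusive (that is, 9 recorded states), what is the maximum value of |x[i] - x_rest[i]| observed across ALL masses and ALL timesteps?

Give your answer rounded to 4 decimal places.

Step 0: x=[5.0000 10.0000 11.0000] v=[0.0000 0.0000 0.0000]
Step 1: x=[5.2500 9.5000 11.7500] v=[1.0000 -2.0000 3.0000]
Step 2: x=[5.5625 8.7500 12.9375] v=[1.2500 -3.0000 4.7500]
Step 3: x=[5.6719 8.1250 14.0781] v=[0.4375 -2.5000 4.5625]
Step 4: x=[5.3946 7.9375 14.7305] v=[-1.1094 -0.7500 2.6094]
Step 5: x=[4.7530 8.2813 14.6846] v=[-2.5665 1.3751 -0.1836]
Step 6: x=[3.9935 8.9845 14.0379] v=[-3.0382 2.8126 -2.5869]
Step 7: x=[3.4817 9.6955 13.1278] v=[-2.0472 2.8438 -3.6403]
Step 8: x=[3.5234 10.0588 12.3597] v=[0.1666 1.4531 -3.0726]
Max displacement = 2.7305

Answer: 2.7305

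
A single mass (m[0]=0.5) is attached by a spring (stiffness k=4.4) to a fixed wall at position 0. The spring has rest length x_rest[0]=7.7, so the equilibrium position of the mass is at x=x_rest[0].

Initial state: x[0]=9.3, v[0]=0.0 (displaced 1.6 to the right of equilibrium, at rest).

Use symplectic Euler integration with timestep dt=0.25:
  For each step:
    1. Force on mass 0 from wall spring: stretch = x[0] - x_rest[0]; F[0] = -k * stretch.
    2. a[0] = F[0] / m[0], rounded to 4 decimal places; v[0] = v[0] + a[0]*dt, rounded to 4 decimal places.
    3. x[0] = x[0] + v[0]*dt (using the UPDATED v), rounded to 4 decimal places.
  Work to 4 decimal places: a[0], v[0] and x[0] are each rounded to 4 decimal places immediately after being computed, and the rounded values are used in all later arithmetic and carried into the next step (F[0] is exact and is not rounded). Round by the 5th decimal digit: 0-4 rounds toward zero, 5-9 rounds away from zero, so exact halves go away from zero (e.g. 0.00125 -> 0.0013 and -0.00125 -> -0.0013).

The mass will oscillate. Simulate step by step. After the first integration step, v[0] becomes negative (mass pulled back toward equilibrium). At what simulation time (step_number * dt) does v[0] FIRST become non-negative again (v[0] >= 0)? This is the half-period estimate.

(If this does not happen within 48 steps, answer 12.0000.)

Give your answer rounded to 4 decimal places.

Step 0: x=[9.3000] v=[0.0000]
Step 1: x=[8.4200] v=[-3.5200]
Step 2: x=[7.1440] v=[-5.1040]
Step 3: x=[6.1738] v=[-3.8808]
Step 4: x=[6.0430] v=[-0.5232]
Step 5: x=[6.8236] v=[3.1222]
First v>=0 after going negative at step 5, time=1.2500

Answer: 1.2500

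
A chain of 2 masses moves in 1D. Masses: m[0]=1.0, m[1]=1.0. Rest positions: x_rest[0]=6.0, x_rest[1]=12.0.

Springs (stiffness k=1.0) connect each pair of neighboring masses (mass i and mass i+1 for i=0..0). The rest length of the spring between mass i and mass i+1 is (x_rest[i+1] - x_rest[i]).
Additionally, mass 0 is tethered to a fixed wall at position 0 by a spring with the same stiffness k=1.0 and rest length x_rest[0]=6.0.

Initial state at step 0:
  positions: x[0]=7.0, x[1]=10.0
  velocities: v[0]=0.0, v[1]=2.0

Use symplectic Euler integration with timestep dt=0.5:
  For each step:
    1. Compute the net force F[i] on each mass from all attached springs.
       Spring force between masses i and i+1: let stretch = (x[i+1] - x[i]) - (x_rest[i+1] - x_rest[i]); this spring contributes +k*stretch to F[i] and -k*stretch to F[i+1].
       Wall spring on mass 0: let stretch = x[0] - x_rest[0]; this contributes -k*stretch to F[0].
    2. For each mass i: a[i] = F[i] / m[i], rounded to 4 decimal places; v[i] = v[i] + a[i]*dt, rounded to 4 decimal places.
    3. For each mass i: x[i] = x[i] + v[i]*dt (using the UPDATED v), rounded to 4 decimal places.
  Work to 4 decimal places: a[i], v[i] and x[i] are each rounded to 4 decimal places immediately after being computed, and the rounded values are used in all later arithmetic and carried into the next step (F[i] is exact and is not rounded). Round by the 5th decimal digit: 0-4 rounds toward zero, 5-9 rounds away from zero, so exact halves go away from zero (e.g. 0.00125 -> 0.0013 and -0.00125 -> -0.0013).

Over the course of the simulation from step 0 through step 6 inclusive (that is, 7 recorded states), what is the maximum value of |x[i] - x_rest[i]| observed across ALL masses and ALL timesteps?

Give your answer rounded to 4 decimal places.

Answer: 3.3948

Derivation:
Step 0: x=[7.0000 10.0000] v=[0.0000 2.0000]
Step 1: x=[6.0000 11.7500] v=[-2.0000 3.5000]
Step 2: x=[4.9375 13.5625] v=[-2.1250 3.6250]
Step 3: x=[4.7969 14.7188] v=[-0.2813 2.3125]
Step 4: x=[5.9375 14.8946] v=[2.2812 0.3516]
Step 5: x=[7.8330 14.3311] v=[3.7910 -1.1270]
Step 6: x=[9.3948 13.6431] v=[3.1236 -1.3761]
Max displacement = 3.3948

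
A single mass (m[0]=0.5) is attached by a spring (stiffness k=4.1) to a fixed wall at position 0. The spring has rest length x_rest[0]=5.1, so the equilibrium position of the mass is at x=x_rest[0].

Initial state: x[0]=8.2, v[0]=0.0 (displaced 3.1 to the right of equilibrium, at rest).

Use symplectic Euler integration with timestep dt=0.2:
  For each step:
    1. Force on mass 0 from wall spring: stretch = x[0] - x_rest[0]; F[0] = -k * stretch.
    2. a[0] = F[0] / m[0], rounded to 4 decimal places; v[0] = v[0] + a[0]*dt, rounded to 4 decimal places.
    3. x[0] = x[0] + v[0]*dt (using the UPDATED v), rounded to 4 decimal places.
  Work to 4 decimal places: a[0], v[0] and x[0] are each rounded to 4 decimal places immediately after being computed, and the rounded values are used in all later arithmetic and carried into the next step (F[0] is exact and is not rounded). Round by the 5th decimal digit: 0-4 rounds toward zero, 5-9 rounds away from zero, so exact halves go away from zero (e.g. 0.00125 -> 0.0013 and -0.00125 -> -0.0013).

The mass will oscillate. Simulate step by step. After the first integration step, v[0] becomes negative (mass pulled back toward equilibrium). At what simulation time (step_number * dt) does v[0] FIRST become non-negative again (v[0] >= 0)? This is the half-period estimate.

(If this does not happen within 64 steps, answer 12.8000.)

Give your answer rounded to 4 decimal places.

Answer: 1.2000

Derivation:
Step 0: x=[8.2000] v=[0.0000]
Step 1: x=[7.1832] v=[-5.0840]
Step 2: x=[5.4831] v=[-8.5004]
Step 3: x=[3.6574] v=[-9.1287]
Step 4: x=[2.3048] v=[-6.7628]
Step 5: x=[1.8691] v=[-2.1787]
Step 6: x=[2.4931] v=[3.1200]
First v>=0 after going negative at step 6, time=1.2000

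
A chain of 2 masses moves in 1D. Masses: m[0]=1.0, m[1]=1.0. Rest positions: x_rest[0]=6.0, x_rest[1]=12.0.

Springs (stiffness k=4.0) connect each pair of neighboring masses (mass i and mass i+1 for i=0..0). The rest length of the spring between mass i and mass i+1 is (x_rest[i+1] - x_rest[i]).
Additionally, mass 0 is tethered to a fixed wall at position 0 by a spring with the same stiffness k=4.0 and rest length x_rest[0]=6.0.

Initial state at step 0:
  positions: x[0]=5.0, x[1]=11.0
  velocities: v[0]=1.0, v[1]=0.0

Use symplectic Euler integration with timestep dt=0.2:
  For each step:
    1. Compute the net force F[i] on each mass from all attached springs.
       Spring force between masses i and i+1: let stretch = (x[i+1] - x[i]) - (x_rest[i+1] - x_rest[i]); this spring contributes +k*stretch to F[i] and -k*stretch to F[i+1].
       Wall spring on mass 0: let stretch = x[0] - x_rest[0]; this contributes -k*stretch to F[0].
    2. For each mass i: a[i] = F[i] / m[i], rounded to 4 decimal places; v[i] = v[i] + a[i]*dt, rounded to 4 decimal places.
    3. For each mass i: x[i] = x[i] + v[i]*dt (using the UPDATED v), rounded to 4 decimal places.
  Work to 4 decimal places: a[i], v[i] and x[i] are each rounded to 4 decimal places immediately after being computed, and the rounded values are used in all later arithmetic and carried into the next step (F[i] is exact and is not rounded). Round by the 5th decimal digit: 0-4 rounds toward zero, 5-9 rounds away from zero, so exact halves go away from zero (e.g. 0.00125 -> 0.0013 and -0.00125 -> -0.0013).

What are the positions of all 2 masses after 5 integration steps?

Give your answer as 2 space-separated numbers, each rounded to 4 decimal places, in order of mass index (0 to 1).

Answer: 6.2852 11.9641

Derivation:
Step 0: x=[5.0000 11.0000] v=[1.0000 0.0000]
Step 1: x=[5.3600 11.0000] v=[1.8000 0.0000]
Step 2: x=[5.7648 11.0576] v=[2.0240 0.2880]
Step 3: x=[6.0941 11.2284] v=[1.6464 0.8538]
Step 4: x=[6.2698 11.5377] v=[0.8786 1.5464]
Step 5: x=[6.2852 11.9641] v=[0.0771 2.1321]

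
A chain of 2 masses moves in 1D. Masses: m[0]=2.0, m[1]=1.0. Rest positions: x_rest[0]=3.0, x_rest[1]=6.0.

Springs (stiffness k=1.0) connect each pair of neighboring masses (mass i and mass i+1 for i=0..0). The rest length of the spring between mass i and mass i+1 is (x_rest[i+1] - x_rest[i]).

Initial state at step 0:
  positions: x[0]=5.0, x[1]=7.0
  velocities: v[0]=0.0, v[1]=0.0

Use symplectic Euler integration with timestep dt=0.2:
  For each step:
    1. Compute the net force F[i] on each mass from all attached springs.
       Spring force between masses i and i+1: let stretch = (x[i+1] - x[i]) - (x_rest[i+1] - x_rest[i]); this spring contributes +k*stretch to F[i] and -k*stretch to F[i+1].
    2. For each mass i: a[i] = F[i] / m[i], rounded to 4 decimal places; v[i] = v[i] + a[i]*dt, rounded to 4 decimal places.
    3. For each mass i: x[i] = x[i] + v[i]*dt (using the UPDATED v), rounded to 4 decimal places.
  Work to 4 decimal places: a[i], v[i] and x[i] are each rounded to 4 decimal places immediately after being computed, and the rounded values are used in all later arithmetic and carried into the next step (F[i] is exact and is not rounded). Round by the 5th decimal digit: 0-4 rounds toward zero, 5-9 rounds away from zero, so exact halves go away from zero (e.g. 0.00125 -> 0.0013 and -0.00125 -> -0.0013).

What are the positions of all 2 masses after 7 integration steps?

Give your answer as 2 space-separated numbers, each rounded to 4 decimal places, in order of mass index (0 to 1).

Answer: 4.5767 7.8465

Derivation:
Step 0: x=[5.0000 7.0000] v=[0.0000 0.0000]
Step 1: x=[4.9800 7.0400] v=[-0.1000 0.2000]
Step 2: x=[4.9412 7.1176] v=[-0.1940 0.3880]
Step 3: x=[4.8859 7.2281] v=[-0.2764 0.5527]
Step 4: x=[4.8175 7.3650] v=[-0.3422 0.6843]
Step 5: x=[4.7400 7.5200] v=[-0.3875 0.7748]
Step 6: x=[4.6581 7.6838] v=[-0.4095 0.8188]
Step 7: x=[4.5767 7.8465] v=[-0.4069 0.8137]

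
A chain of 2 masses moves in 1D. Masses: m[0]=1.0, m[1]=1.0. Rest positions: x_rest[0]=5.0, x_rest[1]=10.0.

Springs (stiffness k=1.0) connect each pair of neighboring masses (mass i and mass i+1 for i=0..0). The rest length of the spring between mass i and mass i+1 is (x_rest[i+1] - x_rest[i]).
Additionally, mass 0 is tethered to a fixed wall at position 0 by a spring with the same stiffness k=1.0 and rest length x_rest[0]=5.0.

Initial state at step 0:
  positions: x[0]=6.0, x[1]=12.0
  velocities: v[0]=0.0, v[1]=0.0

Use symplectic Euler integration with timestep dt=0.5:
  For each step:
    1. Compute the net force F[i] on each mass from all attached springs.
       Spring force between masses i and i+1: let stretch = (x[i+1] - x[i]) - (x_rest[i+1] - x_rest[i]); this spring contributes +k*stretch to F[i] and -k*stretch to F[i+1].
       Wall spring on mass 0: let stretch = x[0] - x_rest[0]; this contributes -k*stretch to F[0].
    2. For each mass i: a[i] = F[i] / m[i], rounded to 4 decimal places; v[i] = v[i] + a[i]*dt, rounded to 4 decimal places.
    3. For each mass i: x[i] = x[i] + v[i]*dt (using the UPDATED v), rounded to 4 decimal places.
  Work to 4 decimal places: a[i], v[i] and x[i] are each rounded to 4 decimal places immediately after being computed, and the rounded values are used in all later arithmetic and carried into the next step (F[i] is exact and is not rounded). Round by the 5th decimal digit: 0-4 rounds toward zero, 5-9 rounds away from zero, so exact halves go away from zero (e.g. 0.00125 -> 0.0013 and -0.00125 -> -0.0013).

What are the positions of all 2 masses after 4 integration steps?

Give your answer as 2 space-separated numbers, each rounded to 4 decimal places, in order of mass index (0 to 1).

Answer: 5.3594 10.2383

Derivation:
Step 0: x=[6.0000 12.0000] v=[0.0000 0.0000]
Step 1: x=[6.0000 11.7500] v=[0.0000 -0.5000]
Step 2: x=[5.9375 11.3125] v=[-0.1250 -0.8750]
Step 3: x=[5.7344 10.7813] v=[-0.4063 -1.0625]
Step 4: x=[5.3594 10.2383] v=[-0.7501 -1.0860]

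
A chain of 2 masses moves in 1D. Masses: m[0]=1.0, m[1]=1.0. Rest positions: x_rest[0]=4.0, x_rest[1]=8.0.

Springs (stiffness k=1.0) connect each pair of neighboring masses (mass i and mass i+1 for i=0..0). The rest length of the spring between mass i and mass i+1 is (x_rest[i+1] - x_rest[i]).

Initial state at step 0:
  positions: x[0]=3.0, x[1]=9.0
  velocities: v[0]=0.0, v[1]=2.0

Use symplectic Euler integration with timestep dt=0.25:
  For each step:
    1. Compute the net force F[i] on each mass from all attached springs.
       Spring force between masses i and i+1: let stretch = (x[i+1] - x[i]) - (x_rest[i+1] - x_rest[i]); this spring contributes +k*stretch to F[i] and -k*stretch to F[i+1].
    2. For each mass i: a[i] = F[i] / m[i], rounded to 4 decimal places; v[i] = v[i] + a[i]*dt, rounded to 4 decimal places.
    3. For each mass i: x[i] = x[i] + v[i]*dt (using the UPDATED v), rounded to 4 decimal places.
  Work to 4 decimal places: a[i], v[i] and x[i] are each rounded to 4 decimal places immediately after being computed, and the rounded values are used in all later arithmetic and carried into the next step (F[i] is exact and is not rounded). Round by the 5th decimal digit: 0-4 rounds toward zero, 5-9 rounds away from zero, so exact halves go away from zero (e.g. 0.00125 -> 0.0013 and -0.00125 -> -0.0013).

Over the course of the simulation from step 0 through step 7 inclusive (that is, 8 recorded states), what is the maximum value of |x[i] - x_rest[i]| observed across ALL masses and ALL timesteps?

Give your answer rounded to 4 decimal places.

Answer: 2.2163

Derivation:
Step 0: x=[3.0000 9.0000] v=[0.0000 2.0000]
Step 1: x=[3.1250 9.3750] v=[0.5000 1.5000]
Step 2: x=[3.3906 9.6094] v=[1.0625 0.9375]
Step 3: x=[3.7949 9.7051] v=[1.6172 0.3828]
Step 4: x=[4.3186 9.6814] v=[2.0948 -0.0948]
Step 5: x=[4.9275 9.5725] v=[2.4355 -0.4355]
Step 6: x=[5.5767 9.4233] v=[2.5968 -0.5968]
Step 7: x=[6.2163 9.2837] v=[2.5585 -0.5585]
Max displacement = 2.2163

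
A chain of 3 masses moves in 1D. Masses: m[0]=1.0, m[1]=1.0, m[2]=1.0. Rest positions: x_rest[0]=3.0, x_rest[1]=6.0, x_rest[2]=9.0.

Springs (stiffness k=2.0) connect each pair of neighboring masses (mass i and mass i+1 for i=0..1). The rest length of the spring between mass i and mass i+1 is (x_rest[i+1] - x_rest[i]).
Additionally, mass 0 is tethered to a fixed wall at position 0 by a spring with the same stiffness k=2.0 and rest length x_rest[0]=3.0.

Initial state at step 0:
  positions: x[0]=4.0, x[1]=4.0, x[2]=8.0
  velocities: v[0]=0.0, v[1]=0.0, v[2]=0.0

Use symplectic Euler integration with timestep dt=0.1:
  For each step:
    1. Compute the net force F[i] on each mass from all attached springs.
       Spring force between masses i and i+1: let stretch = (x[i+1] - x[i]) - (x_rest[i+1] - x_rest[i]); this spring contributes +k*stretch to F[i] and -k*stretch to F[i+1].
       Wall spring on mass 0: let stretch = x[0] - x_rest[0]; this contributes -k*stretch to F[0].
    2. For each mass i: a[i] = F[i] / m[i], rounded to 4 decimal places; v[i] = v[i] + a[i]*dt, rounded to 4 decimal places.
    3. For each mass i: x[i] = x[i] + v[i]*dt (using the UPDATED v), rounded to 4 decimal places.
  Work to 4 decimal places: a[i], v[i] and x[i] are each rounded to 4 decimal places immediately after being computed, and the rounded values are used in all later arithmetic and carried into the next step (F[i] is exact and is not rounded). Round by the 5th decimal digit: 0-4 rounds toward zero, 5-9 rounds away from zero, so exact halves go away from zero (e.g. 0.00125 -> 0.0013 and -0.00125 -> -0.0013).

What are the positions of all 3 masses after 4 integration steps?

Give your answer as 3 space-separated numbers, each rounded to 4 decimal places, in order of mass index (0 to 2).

Answer: 3.2699 4.7243 7.8291

Derivation:
Step 0: x=[4.0000 4.0000 8.0000] v=[0.0000 0.0000 0.0000]
Step 1: x=[3.9200 4.0800 7.9800] v=[-0.8000 0.8000 -0.2000]
Step 2: x=[3.7648 4.2348 7.9420] v=[-1.5520 1.5480 -0.3800]
Step 3: x=[3.5437 4.4543 7.8899] v=[-2.2110 2.1954 -0.5214]
Step 4: x=[3.2699 4.7243 7.8291] v=[-2.7376 2.7004 -0.6085]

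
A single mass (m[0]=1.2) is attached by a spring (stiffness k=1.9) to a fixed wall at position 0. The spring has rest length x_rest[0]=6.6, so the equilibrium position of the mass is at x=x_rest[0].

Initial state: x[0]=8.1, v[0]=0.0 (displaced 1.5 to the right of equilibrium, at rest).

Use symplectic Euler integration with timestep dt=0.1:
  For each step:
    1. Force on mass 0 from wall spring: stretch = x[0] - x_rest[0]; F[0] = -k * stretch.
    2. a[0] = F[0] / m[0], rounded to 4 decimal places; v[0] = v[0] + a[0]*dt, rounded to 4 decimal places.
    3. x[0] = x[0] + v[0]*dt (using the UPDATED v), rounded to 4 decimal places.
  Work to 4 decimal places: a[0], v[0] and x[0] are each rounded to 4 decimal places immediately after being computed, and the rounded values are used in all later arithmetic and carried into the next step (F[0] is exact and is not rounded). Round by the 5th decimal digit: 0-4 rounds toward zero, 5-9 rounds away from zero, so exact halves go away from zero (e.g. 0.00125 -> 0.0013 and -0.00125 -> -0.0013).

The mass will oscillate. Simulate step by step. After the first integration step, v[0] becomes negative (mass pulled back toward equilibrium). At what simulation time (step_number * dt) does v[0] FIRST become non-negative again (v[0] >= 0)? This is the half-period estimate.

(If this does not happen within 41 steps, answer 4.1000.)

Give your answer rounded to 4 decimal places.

Answer: 2.5000

Derivation:
Step 0: x=[8.1000] v=[0.0000]
Step 1: x=[8.0763] v=[-0.2375]
Step 2: x=[8.0292] v=[-0.4713]
Step 3: x=[7.9594] v=[-0.6976]
Step 4: x=[7.8681] v=[-0.9128]
Step 5: x=[7.7567] v=[-1.1136]
Step 6: x=[7.6270] v=[-1.2967]
Step 7: x=[7.4811] v=[-1.4593]
Step 8: x=[7.3212] v=[-1.5988]
Step 9: x=[7.1499] v=[-1.7130]
Step 10: x=[6.9699] v=[-1.8001]
Step 11: x=[6.7840] v=[-1.8587]
Step 12: x=[6.5952] v=[-1.8878]
Step 13: x=[6.4065] v=[-1.8870]
Step 14: x=[6.2209] v=[-1.8564]
Step 15: x=[6.0413] v=[-1.7964]
Step 16: x=[5.8705] v=[-1.7079]
Step 17: x=[5.7113] v=[-1.5924]
Step 18: x=[5.5661] v=[-1.4517]
Step 19: x=[5.4373] v=[-1.2880]
Step 20: x=[5.3269] v=[-1.1039]
Step 21: x=[5.2367] v=[-0.9023]
Step 22: x=[5.1681] v=[-0.6864]
Step 23: x=[5.1221] v=[-0.4597]
Step 24: x=[5.0995] v=[-0.2257]
Step 25: x=[5.1007] v=[0.0119]
First v>=0 after going negative at step 25, time=2.5000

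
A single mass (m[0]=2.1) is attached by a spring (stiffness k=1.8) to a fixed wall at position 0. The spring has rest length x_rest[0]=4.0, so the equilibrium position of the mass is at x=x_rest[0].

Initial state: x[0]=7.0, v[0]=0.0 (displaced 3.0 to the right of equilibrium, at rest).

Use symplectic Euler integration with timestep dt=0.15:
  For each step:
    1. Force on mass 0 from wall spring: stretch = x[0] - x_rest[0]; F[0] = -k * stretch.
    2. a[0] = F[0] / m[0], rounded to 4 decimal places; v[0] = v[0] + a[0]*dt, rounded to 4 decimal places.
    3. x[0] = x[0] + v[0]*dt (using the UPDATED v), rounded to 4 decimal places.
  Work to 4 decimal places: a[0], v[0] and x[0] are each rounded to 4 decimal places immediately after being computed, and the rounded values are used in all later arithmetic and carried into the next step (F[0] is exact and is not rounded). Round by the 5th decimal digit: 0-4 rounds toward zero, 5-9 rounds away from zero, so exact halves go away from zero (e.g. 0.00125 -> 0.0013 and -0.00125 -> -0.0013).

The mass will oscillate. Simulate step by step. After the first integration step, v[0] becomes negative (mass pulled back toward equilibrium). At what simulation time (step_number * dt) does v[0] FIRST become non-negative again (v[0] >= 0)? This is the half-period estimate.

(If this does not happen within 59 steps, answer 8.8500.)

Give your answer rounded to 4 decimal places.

Step 0: x=[7.0000] v=[0.0000]
Step 1: x=[6.9421] v=[-0.3857]
Step 2: x=[6.8275] v=[-0.7640]
Step 3: x=[6.6584] v=[-1.1275]
Step 4: x=[6.4380] v=[-1.4693]
Step 5: x=[6.1706] v=[-1.7828]
Step 6: x=[5.8613] v=[-2.0619]
Step 7: x=[5.5161] v=[-2.3012]
Step 8: x=[5.1417] v=[-2.4961]
Step 9: x=[4.7453] v=[-2.6429]
Step 10: x=[4.3345] v=[-2.7387]
Step 11: x=[3.9172] v=[-2.7817]
Step 12: x=[3.5015] v=[-2.7711]
Step 13: x=[3.0955] v=[-2.7070]
Step 14: x=[2.7069] v=[-2.5907]
Step 15: x=[2.3432] v=[-2.4244]
Step 16: x=[2.0115] v=[-2.2114]
Step 17: x=[1.7181] v=[-1.9557]
Step 18: x=[1.4688] v=[-1.6623]
Step 19: x=[1.2683] v=[-1.3369]
Step 20: x=[1.1204] v=[-0.9857]
Step 21: x=[1.0281] v=[-0.6155]
Step 22: x=[0.9931] v=[-0.2334]
Step 23: x=[1.0161] v=[0.1532]
First v>=0 after going negative at step 23, time=3.4500

Answer: 3.4500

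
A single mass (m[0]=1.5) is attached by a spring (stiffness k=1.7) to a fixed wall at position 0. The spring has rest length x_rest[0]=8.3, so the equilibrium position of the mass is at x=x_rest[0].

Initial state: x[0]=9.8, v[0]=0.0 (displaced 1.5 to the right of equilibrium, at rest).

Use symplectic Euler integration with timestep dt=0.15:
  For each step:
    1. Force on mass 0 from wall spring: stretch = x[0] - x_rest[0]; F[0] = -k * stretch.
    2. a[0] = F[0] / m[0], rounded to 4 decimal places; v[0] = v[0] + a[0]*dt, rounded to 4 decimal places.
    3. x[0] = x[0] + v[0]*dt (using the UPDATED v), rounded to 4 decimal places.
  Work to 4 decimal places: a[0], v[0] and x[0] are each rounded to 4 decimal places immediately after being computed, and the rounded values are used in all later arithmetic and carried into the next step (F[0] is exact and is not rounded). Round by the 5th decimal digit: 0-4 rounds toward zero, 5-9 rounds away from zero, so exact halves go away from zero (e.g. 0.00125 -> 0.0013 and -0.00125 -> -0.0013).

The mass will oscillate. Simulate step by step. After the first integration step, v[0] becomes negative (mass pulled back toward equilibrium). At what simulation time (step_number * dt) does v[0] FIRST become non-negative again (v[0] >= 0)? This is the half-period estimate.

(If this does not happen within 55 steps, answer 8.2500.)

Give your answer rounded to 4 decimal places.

Answer: 3.0000

Derivation:
Step 0: x=[9.8000] v=[0.0000]
Step 1: x=[9.7618] v=[-0.2550]
Step 2: x=[9.6863] v=[-0.5035]
Step 3: x=[9.5754] v=[-0.7392]
Step 4: x=[9.4320] v=[-0.9560]
Step 5: x=[9.2597] v=[-1.1484]
Step 6: x=[9.0630] v=[-1.3116]
Step 7: x=[8.8468] v=[-1.4413]
Step 8: x=[8.6167] v=[-1.5343]
Step 9: x=[8.3785] v=[-1.5881]
Step 10: x=[8.1383] v=[-1.6015]
Step 11: x=[7.9022] v=[-1.5740]
Step 12: x=[7.6762] v=[-1.5064]
Step 13: x=[7.4661] v=[-1.4004]
Step 14: x=[7.2773] v=[-1.2586]
Step 15: x=[7.1146] v=[-1.0847]
Step 16: x=[6.9821] v=[-0.8832]
Step 17: x=[6.8832] v=[-0.6592]
Step 18: x=[6.8205] v=[-0.4183]
Step 19: x=[6.7955] v=[-0.1668]
Step 20: x=[6.8089] v=[0.0890]
First v>=0 after going negative at step 20, time=3.0000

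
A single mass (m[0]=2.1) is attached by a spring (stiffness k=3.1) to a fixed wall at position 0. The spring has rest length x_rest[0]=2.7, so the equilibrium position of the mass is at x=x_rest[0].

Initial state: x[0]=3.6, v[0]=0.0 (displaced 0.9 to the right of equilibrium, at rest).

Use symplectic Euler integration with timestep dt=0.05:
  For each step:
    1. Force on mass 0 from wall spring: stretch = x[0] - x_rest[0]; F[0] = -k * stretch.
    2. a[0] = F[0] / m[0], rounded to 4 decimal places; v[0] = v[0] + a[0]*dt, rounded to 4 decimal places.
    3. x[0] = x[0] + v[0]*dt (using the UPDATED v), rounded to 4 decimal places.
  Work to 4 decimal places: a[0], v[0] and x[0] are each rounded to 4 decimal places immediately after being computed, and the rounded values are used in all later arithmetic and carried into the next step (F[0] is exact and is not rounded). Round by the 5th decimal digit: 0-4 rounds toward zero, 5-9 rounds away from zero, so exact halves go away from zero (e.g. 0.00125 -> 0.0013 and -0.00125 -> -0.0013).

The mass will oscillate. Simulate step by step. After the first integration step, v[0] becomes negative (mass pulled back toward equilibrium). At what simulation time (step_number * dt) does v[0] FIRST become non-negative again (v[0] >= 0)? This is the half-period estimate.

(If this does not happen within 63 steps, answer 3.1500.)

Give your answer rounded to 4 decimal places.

Step 0: x=[3.6000] v=[0.0000]
Step 1: x=[3.5967] v=[-0.0664]
Step 2: x=[3.5901] v=[-0.1326]
Step 3: x=[3.5802] v=[-0.1983]
Step 4: x=[3.5670] v=[-0.2633]
Step 5: x=[3.5506] v=[-0.3273]
Step 6: x=[3.5311] v=[-0.3901]
Step 7: x=[3.5085] v=[-0.4514]
Step 8: x=[3.4829] v=[-0.5111]
Step 9: x=[3.4545] v=[-0.5689]
Step 10: x=[3.4233] v=[-0.6246]
Step 11: x=[3.3894] v=[-0.6780]
Step 12: x=[3.3530] v=[-0.7289]
Step 13: x=[3.3141] v=[-0.7771]
Step 14: x=[3.2730] v=[-0.8224]
Step 15: x=[3.2298] v=[-0.8647]
Step 16: x=[3.1846] v=[-0.9038]
Step 17: x=[3.1376] v=[-0.9396]
Step 18: x=[3.0890] v=[-0.9719]
Step 19: x=[3.0390] v=[-1.0006]
Step 20: x=[2.9877] v=[-1.0256]
Step 21: x=[2.9354] v=[-1.0468]
Step 22: x=[2.8822] v=[-1.0642]
Step 23: x=[2.8283] v=[-1.0777]
Step 24: x=[2.7739] v=[-1.0872]
Step 25: x=[2.7193] v=[-1.0927]
Step 26: x=[2.6646] v=[-1.0941]
Step 27: x=[2.6100] v=[-1.0915]
Step 28: x=[2.5558] v=[-1.0849]
Step 29: x=[2.5021] v=[-1.0743]
Step 30: x=[2.4491] v=[-1.0597]
Step 31: x=[2.3970] v=[-1.0412]
Step 32: x=[2.3461] v=[-1.0188]
Step 33: x=[2.2965] v=[-0.9927]
Step 34: x=[2.2484] v=[-0.9629]
Step 35: x=[2.2019] v=[-0.9296]
Step 36: x=[2.1573] v=[-0.8928]
Step 37: x=[2.1147] v=[-0.8527]
Step 38: x=[2.0742] v=[-0.8095]
Step 39: x=[2.0360] v=[-0.7633]
Step 40: x=[2.0003] v=[-0.7143]
Step 41: x=[1.9672] v=[-0.6627]
Step 42: x=[1.9368] v=[-0.6086]
Step 43: x=[1.9092] v=[-0.5523]
Step 44: x=[1.8845] v=[-0.4939]
Step 45: x=[1.8628] v=[-0.4337]
Step 46: x=[1.8442] v=[-0.3719]
Step 47: x=[1.8288] v=[-0.3087]
Step 48: x=[1.8166] v=[-0.2444]
Step 49: x=[1.8076] v=[-0.1792]
Step 50: x=[1.8019] v=[-0.1133]
Step 51: x=[1.7996] v=[-0.0470]
Step 52: x=[1.8006] v=[0.0195]
First v>=0 after going negative at step 52, time=2.6000

Answer: 2.6000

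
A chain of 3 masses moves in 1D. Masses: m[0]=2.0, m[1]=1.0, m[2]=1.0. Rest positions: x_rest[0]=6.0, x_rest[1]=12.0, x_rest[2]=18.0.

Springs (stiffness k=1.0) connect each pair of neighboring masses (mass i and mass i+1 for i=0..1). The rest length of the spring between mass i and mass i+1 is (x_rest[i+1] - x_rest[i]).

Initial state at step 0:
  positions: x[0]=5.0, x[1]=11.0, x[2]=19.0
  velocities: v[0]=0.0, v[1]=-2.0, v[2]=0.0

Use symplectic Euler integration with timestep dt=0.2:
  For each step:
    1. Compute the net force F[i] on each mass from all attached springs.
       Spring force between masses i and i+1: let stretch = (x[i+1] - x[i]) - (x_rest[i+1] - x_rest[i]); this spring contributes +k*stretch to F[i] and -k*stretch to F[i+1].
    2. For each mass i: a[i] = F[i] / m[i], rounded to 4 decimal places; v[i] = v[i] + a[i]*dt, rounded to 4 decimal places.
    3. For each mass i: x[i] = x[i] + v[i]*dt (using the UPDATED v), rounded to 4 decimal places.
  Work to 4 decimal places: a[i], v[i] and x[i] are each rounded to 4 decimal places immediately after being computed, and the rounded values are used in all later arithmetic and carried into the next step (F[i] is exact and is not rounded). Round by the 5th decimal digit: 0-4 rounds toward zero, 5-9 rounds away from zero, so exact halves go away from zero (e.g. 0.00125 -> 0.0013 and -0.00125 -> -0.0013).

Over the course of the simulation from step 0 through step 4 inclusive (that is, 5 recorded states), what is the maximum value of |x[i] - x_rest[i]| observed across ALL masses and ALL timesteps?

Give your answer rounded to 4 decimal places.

Answer: 1.6424

Derivation:
Step 0: x=[5.0000 11.0000 19.0000] v=[0.0000 -2.0000 0.0000]
Step 1: x=[5.0000 10.6800 18.9200] v=[0.0000 -1.6000 -0.4000]
Step 2: x=[4.9936 10.4624 18.7504] v=[-0.0320 -1.0880 -0.8480]
Step 3: x=[4.9766 10.3576 18.4893] v=[-0.0851 -0.5242 -1.3056]
Step 4: x=[4.9472 10.3628 18.1429] v=[-0.1470 0.0259 -1.7319]
Max displacement = 1.6424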